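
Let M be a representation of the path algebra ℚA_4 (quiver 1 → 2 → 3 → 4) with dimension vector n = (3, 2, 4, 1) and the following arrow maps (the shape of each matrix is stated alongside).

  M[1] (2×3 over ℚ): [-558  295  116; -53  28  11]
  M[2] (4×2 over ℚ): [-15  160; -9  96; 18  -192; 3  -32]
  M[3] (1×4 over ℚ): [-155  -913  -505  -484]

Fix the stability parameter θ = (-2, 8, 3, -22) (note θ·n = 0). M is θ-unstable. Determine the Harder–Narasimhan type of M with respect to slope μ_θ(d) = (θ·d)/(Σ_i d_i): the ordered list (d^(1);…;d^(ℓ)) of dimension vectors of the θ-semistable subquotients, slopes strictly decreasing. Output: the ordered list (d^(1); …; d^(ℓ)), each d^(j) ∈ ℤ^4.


Via rank(M_{q-1}∘⋯∘M_p): M ≅ I[1,1], I[1,2], I[1,3], I[3,3]^2, I[3,4].
μ_θ-semistable layers: μ^(1)=8; μ^(2)=11/2; μ^(3)=3; μ^(4)=-2; μ^(5)=-19/2

((0, 1, 0, 0); (0, 1, 1, 0); (0, 0, 2, 0); (3, 0, 0, 0); (0, 0, 1, 1))


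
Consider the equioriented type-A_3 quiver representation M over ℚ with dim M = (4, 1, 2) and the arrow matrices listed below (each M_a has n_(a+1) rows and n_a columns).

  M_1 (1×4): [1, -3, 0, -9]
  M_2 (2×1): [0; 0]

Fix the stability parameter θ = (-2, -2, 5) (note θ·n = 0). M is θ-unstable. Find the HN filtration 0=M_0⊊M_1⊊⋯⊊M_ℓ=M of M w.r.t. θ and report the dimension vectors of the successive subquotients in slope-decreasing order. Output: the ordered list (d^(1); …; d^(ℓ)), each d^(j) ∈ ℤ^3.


Interval decomposition of M: I[1,1]^3, I[1,2], I[3,3]^2.
HN type (ℓ=2): μ^(1)=5; μ^(2)=-2

((0, 0, 2); (4, 1, 0))


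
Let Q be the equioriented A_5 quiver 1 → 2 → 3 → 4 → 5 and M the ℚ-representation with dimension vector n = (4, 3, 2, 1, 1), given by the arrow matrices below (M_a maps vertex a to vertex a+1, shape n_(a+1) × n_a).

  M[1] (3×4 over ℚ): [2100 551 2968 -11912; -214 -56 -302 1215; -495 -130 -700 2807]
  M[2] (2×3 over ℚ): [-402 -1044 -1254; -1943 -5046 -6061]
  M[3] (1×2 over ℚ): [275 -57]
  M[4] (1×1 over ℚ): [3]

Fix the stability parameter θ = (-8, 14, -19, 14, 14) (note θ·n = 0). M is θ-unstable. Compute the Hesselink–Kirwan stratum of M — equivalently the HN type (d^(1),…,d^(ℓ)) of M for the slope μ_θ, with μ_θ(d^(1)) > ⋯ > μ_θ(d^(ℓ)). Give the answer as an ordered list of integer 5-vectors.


Via rank(M_{q-1}∘⋯∘M_p): M ≅ I[1,1], I[1,2]^2, I[1,5], I[3,3].
μ_θ-semistable layers: μ^(1)=14; μ^(2)=-5/2; μ^(3)=-8; μ^(4)=-19

((0, 2, 0, 1, 1); (0, 1, 1, 0, 0); (4, 0, 0, 0, 0); (0, 0, 1, 0, 0))


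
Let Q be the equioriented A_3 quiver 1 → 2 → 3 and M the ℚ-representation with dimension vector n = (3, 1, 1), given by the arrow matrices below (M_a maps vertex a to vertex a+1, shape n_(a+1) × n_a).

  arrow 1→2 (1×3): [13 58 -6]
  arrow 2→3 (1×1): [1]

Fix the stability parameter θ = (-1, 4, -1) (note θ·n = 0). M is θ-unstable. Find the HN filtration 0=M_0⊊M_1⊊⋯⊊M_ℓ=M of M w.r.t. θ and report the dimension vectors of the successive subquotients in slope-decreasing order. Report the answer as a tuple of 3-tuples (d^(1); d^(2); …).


Interval decomposition of M: I[1,1]^2, I[1,3].
HN type (ℓ=2): μ^(1)=3/2; μ^(2)=-1

((0, 1, 1); (3, 0, 0))


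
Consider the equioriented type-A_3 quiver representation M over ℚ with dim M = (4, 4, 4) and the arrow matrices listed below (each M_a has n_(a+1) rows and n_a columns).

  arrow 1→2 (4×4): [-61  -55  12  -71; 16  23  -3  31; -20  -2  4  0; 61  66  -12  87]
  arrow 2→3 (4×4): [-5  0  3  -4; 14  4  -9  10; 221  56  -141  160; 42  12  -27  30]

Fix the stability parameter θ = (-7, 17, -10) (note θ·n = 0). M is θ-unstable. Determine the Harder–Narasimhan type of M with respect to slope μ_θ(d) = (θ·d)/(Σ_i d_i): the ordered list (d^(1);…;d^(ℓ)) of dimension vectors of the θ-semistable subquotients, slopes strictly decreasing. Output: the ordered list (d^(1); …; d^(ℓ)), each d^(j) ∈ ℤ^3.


Barcode: M ≅ I[1,1], I[1,2]^2, I[1,3], I[2,3], I[3,3]^2. HN layers by μ_θ (4 steps, strictly decreasing):
  μ^(1)=17; μ^(2)=7/2; μ^(3)=-7; μ^(4)=-10

((0, 2, 0); (0, 2, 2); (4, 0, 0); (0, 0, 2))


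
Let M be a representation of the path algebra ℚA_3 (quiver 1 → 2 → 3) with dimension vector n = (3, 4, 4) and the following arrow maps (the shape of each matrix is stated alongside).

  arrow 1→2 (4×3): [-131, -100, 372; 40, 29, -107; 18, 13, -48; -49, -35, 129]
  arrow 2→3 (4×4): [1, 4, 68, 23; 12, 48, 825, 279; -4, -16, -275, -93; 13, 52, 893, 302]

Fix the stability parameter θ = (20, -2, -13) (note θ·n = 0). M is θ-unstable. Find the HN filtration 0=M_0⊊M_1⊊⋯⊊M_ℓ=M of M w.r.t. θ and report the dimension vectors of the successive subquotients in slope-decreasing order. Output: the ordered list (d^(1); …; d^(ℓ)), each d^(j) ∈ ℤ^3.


Interval decomposition of M: I[1,2], I[1,3]^2, I[2,2], I[3,3]^2.
HN type (ℓ=4): μ^(1)=9; μ^(2)=5/3; μ^(3)=-2; μ^(4)=-13

((1, 1, 0); (2, 2, 2); (0, 1, 0); (0, 0, 2))


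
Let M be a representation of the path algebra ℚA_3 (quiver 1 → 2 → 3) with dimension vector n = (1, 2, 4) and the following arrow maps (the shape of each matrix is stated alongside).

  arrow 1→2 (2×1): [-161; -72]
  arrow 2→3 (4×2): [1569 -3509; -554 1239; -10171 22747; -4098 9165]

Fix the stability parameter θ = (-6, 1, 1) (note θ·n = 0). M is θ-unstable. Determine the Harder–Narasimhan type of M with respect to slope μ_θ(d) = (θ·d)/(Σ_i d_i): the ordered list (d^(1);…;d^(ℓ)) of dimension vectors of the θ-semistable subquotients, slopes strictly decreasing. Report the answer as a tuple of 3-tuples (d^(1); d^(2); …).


Interval decomposition of M: I[1,3], I[2,3], I[3,3]^2.
HN type (ℓ=2): μ^(1)=1; μ^(2)=-6

((0, 2, 4); (1, 0, 0))


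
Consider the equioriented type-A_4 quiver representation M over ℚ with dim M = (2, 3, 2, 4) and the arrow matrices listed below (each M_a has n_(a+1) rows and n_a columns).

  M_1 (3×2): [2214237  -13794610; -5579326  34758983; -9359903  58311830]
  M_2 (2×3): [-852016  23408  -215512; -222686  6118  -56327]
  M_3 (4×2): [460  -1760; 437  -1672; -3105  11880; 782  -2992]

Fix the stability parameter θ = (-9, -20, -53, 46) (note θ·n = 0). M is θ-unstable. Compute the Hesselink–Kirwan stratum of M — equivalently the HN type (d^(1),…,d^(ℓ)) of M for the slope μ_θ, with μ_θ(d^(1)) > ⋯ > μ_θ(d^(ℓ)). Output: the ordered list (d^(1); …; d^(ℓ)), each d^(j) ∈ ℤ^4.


Barcode: M ≅ I[1,2], I[1,3], I[2,2], I[3,4], I[4,4]^3. HN layers by μ_θ (5 steps, strictly decreasing):
  μ^(1)=46; μ^(2)=-29/2; μ^(3)=-20; μ^(4)=-82/3; μ^(5)=-53

((0, 0, 0, 4); (1, 1, 0, 0); (0, 1, 0, 0); (1, 1, 1, 0); (0, 0, 1, 0))


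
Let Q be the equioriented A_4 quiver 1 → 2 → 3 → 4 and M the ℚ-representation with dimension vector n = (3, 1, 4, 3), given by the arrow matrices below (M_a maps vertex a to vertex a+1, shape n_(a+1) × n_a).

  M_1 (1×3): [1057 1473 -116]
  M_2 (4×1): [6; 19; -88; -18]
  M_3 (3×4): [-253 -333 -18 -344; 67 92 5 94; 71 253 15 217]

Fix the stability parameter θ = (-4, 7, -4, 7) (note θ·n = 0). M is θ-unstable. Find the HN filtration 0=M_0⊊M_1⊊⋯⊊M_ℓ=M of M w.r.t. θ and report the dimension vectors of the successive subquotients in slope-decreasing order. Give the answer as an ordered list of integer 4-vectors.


Barcode: M ≅ I[1,1]^2, I[1,4], I[3,3], I[3,4]^2. HN layers by μ_θ (3 steps, strictly decreasing):
  μ^(1)=7; μ^(2)=3/2; μ^(3)=-4

((0, 0, 0, 3); (0, 1, 1, 0); (3, 0, 3, 0))


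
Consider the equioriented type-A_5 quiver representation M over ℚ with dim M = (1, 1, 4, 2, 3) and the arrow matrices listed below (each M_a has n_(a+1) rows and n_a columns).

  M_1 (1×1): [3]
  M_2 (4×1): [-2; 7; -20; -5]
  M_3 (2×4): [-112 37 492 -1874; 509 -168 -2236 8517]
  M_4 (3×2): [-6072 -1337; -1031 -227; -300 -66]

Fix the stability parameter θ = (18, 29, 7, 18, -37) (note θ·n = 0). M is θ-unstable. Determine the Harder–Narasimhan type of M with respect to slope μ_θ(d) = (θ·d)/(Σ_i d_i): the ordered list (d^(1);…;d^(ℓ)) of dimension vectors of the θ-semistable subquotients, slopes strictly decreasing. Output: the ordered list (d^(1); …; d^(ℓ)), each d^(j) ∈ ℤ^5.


Barcode: M ≅ I[1,5], I[3,3]^2, I[3,5], I[5,5]. HN layers by μ_θ (3 steps, strictly decreasing):
  μ^(1)=7; μ^(2)=-4; μ^(3)=-37

((1, 1, 3, 1, 1); (0, 0, 1, 1, 1); (0, 0, 0, 0, 1))


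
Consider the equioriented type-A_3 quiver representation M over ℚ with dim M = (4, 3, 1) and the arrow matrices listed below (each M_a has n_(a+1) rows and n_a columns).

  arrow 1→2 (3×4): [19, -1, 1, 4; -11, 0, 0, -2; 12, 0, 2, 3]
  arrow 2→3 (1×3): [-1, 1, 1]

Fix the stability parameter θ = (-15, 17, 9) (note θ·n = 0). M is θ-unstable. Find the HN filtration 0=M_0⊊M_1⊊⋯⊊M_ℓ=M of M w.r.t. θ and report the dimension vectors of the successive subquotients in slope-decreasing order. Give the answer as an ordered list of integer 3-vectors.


Interval decomposition of M: I[1,1], I[1,2]^2, I[1,3].
HN type (ℓ=3): μ^(1)=17; μ^(2)=13; μ^(3)=-15

((0, 2, 0); (0, 1, 1); (4, 0, 0))


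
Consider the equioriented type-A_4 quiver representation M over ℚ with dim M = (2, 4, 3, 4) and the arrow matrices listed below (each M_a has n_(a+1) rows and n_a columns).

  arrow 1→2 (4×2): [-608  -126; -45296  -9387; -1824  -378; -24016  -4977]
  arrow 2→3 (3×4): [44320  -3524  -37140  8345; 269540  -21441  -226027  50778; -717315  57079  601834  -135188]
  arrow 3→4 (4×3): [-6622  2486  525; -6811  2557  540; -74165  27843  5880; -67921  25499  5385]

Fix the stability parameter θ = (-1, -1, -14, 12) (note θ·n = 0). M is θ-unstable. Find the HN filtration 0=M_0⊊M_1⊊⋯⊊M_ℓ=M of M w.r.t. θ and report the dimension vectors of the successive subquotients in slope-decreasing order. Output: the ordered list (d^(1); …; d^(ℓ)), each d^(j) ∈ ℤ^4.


Barcode: M ≅ I[1,1], I[1,4], I[2,2], I[2,3], I[2,4], I[4,4]^2. HN layers by μ_θ (4 steps, strictly decreasing):
  μ^(1)=12; μ^(2)=-1; μ^(3)=-16/3; μ^(4)=-15/2

((0, 0, 0, 4); (1, 1, 0, 0); (1, 1, 1, 0); (0, 2, 2, 0))


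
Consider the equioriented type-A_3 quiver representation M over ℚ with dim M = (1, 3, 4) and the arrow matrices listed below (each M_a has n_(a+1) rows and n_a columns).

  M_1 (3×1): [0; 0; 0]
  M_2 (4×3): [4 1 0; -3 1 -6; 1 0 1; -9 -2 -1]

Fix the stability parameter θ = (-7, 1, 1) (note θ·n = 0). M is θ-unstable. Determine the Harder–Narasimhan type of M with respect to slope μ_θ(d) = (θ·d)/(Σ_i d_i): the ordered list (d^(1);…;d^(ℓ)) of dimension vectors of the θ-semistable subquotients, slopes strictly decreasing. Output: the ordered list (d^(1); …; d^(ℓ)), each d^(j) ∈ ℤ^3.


Interval decomposition of M: I[1,1], I[2,3]^3, I[3,3].
HN type (ℓ=2): μ^(1)=1; μ^(2)=-7

((0, 3, 4); (1, 0, 0))


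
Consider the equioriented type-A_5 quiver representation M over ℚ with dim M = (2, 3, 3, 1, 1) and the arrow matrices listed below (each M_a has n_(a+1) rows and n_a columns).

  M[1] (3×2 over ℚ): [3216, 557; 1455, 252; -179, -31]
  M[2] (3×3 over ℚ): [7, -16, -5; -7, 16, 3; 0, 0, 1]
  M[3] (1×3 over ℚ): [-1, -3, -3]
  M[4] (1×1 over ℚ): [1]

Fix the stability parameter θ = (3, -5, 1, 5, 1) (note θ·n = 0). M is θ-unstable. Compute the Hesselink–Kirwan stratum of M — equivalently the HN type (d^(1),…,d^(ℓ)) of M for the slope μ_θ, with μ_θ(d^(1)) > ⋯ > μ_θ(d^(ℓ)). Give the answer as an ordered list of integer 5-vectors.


Barcode: M ≅ I[1,3], I[1,5], I[2,2], I[3,3]. HN layers by μ_θ (4 steps, strictly decreasing):
  μ^(1)=3; μ^(2)=1; μ^(3)=-1; μ^(4)=-5

((0, 0, 0, 1, 1); (0, 0, 3, 0, 0); (2, 2, 0, 0, 0); (0, 1, 0, 0, 0))


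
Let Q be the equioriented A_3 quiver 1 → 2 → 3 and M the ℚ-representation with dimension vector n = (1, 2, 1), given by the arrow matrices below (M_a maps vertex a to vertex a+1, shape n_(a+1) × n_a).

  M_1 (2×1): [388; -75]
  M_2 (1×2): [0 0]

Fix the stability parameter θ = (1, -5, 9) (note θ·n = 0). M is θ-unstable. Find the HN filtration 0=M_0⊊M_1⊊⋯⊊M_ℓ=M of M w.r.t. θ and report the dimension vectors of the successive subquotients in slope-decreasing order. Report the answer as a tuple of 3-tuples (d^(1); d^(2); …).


Via rank(M_{q-1}∘⋯∘M_p): M ≅ I[1,2], I[2,2], I[3,3].
μ_θ-semistable layers: μ^(1)=9; μ^(2)=-2; μ^(3)=-5

((0, 0, 1); (1, 1, 0); (0, 1, 0))


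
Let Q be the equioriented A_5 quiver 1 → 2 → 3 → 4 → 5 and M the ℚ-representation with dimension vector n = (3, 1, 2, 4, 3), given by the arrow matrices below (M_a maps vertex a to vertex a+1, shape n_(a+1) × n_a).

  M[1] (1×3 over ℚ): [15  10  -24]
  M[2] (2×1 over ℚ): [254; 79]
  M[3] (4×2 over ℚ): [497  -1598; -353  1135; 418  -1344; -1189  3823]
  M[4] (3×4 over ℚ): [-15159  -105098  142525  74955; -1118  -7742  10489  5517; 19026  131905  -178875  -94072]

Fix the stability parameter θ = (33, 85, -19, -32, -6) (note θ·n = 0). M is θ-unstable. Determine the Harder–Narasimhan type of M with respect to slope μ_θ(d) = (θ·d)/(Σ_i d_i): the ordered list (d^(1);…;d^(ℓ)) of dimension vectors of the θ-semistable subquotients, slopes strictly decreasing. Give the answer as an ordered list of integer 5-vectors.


Interval decomposition of M: I[1,1]^2, I[1,5], I[3,5], I[4,4], I[4,5].
HN type (ℓ=5): μ^(1)=33; μ^(2)=61/5; μ^(3)=-6; μ^(4)=-51/2; μ^(5)=-32

((2, 0, 0, 0, 0); (1, 1, 1, 1, 1); (0, 0, 0, 0, 2); (0, 0, 1, 1, 0); (0, 0, 0, 2, 0))


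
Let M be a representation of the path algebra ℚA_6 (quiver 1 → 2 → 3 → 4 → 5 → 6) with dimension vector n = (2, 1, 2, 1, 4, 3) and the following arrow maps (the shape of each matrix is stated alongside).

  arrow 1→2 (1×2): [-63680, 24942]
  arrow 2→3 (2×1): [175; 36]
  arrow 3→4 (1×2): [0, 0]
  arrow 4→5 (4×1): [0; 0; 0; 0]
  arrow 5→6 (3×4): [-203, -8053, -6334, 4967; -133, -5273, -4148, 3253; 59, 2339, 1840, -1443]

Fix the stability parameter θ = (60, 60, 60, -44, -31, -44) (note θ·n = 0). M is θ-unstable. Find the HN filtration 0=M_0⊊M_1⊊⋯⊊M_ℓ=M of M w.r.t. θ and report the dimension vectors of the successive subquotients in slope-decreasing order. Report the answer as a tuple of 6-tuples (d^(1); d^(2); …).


Barcode: M ≅ I[1,1], I[1,3], I[3,3], I[4,4], I[5,5]^2, I[5,6]^2, I[6,6]. HN layers by μ_θ (4 steps, strictly decreasing):
  μ^(1)=60; μ^(2)=-31; μ^(3)=-75/2; μ^(4)=-44

((2, 1, 2, 0, 0, 0); (0, 0, 0, 0, 2, 0); (0, 0, 0, 0, 2, 2); (0, 0, 0, 1, 0, 1))


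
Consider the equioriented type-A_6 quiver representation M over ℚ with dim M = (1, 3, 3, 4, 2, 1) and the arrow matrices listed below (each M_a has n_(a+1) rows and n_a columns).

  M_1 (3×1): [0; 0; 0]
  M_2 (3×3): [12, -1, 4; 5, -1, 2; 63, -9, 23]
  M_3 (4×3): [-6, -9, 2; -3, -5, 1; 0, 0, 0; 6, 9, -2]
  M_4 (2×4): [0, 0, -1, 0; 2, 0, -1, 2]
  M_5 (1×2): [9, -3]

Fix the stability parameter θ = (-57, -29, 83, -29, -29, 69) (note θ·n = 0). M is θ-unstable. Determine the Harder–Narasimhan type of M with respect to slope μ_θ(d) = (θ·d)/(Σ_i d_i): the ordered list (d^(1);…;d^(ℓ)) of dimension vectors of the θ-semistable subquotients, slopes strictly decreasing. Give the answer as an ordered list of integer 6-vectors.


Interval decomposition of M: I[1,1], I[2,3], I[2,4]^2, I[4,5], I[4,6].
HN type (ℓ=5): μ^(1)=83; μ^(2)=69; μ^(3)=27; μ^(4)=-29; μ^(5)=-57

((0, 0, 1, 0, 0, 0); (0, 0, 0, 0, 0, 1); (0, 0, 2, 2, 0, 0); (0, 3, 0, 2, 2, 0); (1, 0, 0, 0, 0, 0))


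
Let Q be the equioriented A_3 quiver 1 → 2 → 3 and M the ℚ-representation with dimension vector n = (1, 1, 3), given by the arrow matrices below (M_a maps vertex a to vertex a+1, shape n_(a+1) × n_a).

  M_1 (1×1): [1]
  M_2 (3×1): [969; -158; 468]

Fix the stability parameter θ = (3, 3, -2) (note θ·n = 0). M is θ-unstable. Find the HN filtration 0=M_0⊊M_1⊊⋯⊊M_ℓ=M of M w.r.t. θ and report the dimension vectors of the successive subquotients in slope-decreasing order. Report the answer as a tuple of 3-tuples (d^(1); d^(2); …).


Via rank(M_{q-1}∘⋯∘M_p): M ≅ I[1,3], I[3,3]^2.
μ_θ-semistable layers: μ^(1)=4/3; μ^(2)=-2

((1, 1, 1); (0, 0, 2))


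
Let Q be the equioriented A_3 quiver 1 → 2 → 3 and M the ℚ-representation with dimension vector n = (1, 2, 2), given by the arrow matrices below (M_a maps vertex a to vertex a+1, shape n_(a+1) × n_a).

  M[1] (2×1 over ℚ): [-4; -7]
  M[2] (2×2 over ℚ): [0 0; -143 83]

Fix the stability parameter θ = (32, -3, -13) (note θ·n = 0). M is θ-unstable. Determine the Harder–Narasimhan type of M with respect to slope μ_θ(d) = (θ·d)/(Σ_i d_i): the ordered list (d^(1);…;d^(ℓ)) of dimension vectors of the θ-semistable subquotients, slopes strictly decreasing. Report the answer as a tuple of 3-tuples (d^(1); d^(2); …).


Interval decomposition of M: I[1,3], I[2,2], I[3,3].
HN type (ℓ=3): μ^(1)=16/3; μ^(2)=-3; μ^(3)=-13

((1, 1, 1); (0, 1, 0); (0, 0, 1))


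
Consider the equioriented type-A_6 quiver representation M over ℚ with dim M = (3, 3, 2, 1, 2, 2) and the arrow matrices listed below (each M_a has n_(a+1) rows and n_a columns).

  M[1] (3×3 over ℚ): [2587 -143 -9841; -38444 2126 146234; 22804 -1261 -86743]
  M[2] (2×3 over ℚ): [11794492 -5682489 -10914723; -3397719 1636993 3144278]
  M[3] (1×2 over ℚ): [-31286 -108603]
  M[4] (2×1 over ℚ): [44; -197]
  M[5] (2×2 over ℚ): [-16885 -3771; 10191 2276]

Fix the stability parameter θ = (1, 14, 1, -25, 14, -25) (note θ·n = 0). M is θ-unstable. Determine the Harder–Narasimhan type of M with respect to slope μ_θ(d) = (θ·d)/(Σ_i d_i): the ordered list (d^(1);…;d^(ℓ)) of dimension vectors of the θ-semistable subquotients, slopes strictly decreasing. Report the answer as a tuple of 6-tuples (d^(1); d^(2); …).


Barcode: M ≅ I[1,1], I[1,3], I[1,6], I[2,2], I[5,6]. HN layers by μ_θ (5 steps, strictly decreasing):
  μ^(1)=14; μ^(2)=15/2; μ^(3)=1; μ^(4)=-10/3; μ^(5)=-11/2

((0, 1, 0, 0, 0, 0); (0, 1, 1, 0, 0, 0); (2, 0, 0, 0, 0, 0); (1, 1, 1, 1, 1, 1); (0, 0, 0, 0, 1, 1))


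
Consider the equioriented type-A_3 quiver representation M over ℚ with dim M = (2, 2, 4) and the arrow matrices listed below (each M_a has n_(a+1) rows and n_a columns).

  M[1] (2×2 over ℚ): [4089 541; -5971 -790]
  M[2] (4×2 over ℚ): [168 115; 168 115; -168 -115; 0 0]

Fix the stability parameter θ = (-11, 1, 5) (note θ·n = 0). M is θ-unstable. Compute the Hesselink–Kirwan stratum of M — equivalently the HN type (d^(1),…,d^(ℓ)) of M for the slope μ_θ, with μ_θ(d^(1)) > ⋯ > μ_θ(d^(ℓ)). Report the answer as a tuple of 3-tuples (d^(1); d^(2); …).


Via rank(M_{q-1}∘⋯∘M_p): M ≅ I[1,2], I[1,3], I[3,3]^3.
μ_θ-semistable layers: μ^(1)=5; μ^(2)=1; μ^(3)=-11

((0, 0, 4); (0, 2, 0); (2, 0, 0))


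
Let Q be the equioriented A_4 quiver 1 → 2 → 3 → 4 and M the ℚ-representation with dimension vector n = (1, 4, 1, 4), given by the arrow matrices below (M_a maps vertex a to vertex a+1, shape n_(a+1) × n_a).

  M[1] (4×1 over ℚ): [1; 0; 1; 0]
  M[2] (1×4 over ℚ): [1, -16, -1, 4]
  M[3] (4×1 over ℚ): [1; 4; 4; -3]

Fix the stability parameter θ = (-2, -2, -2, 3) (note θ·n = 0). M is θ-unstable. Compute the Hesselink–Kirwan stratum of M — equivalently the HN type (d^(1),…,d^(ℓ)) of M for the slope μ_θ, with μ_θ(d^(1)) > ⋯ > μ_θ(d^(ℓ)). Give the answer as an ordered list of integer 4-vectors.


Barcode: M ≅ I[1,2], I[2,2]^2, I[2,4], I[4,4]^3. HN layers by μ_θ (2 steps, strictly decreasing):
  μ^(1)=3; μ^(2)=-2

((0, 0, 0, 4); (1, 4, 1, 0))


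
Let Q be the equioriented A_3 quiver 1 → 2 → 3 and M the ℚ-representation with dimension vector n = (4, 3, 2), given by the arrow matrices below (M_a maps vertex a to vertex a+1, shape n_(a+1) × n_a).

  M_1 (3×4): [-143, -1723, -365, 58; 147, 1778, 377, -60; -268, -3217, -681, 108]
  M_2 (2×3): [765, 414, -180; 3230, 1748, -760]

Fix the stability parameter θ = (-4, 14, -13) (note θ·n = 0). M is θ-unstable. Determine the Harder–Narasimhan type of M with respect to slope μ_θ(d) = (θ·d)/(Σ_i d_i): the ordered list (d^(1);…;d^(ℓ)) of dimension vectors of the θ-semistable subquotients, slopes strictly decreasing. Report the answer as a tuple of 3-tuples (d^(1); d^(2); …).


Via rank(M_{q-1}∘⋯∘M_p): M ≅ I[1,1], I[1,2]^2, I[1,3], I[3,3].
μ_θ-semistable layers: μ^(1)=14; μ^(2)=1/2; μ^(3)=-4; μ^(4)=-13

((0, 2, 0); (0, 1, 1); (4, 0, 0); (0, 0, 1))


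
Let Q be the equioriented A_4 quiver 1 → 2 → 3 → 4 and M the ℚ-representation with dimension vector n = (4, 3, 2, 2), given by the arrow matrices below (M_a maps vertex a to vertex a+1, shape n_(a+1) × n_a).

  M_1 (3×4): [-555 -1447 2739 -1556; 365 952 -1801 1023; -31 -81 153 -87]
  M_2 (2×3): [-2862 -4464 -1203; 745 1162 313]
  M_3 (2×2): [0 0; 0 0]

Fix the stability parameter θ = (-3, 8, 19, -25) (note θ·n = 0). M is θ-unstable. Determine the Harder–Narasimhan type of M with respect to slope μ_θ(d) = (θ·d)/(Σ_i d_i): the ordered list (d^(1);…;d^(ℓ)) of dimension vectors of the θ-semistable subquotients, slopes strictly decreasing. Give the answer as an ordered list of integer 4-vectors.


Interval decomposition of M: I[1,1], I[1,2], I[1,3]^2, I[4,4]^2.
HN type (ℓ=4): μ^(1)=19; μ^(2)=8; μ^(3)=-3; μ^(4)=-25

((0, 0, 2, 0); (0, 3, 0, 0); (4, 0, 0, 0); (0, 0, 0, 2))


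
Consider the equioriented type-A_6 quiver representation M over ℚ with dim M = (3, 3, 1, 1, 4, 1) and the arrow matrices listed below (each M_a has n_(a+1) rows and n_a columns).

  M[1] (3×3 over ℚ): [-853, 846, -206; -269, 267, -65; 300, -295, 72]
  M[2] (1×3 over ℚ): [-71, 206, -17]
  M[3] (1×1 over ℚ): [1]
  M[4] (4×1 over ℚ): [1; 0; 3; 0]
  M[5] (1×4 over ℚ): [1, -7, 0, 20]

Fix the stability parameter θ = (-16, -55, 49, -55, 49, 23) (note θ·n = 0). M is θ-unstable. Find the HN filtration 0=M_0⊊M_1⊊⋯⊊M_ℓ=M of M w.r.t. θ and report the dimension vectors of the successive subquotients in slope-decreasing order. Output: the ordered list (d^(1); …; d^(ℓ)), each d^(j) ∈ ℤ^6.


Barcode: M ≅ I[1,2]^2, I[1,6], I[5,5]^3. HN layers by μ_θ (4 steps, strictly decreasing):
  μ^(1)=49; μ^(2)=36; μ^(3)=-3; μ^(4)=-71/2

((0, 0, 0, 0, 3, 0); (0, 0, 0, 0, 1, 1); (0, 0, 1, 1, 0, 0); (3, 3, 0, 0, 0, 0))


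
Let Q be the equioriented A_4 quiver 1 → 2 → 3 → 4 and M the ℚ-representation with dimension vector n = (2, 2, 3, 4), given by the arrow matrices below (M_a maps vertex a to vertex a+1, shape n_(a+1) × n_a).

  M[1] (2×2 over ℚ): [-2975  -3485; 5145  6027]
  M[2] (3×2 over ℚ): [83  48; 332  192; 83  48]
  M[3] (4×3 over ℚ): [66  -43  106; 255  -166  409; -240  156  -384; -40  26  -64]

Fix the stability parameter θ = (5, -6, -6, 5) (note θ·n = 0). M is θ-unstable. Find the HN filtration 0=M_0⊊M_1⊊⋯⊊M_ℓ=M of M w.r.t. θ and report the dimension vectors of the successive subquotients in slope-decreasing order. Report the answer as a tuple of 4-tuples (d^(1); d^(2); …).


Barcode: M ≅ I[1,1], I[1,3], I[2,2], I[3,4]^2, I[4,4]^2. HN layers by μ_θ (3 steps, strictly decreasing):
  μ^(1)=5; μ^(2)=-7/3; μ^(3)=-6

((1, 0, 0, 4); (1, 1, 1, 0); (0, 1, 2, 0))


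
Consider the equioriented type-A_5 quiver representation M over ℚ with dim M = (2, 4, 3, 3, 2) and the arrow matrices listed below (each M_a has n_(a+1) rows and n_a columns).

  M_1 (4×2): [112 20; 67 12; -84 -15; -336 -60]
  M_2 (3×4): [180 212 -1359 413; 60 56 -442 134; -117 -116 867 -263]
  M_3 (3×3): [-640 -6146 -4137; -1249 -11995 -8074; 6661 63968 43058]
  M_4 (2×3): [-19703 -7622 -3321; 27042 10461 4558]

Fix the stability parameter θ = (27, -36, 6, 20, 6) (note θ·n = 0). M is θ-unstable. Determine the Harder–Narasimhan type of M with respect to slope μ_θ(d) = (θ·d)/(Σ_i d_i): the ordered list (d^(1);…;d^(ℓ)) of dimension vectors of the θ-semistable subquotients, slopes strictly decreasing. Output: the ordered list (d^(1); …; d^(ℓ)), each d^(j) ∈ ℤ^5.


Barcode: M ≅ I[1,2], I[1,5], I[2,2], I[2,5], I[3,4]. HN layers by μ_θ (5 steps, strictly decreasing):
  μ^(1)=20; μ^(2)=13; μ^(3)=6; μ^(4)=-9/2; μ^(5)=-36

((0, 0, 0, 1, 0); (0, 0, 0, 2, 2); (0, 0, 3, 0, 0); (2, 2, 0, 0, 0); (0, 2, 0, 0, 0))


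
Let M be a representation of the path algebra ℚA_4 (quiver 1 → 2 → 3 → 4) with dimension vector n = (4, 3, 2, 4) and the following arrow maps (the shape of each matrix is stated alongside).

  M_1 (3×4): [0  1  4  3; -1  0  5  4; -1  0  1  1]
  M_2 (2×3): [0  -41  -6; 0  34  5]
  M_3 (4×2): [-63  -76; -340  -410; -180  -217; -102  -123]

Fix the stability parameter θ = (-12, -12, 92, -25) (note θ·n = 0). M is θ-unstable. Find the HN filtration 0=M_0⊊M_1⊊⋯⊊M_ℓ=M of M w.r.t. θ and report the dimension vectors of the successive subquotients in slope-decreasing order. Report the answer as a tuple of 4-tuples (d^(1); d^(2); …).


Barcode: M ≅ I[1,1], I[1,2], I[1,4]^2, I[4,4]^2. HN layers by μ_θ (3 steps, strictly decreasing):
  μ^(1)=67/2; μ^(2)=-12; μ^(3)=-25

((0, 0, 2, 2); (4, 3, 0, 0); (0, 0, 0, 2))


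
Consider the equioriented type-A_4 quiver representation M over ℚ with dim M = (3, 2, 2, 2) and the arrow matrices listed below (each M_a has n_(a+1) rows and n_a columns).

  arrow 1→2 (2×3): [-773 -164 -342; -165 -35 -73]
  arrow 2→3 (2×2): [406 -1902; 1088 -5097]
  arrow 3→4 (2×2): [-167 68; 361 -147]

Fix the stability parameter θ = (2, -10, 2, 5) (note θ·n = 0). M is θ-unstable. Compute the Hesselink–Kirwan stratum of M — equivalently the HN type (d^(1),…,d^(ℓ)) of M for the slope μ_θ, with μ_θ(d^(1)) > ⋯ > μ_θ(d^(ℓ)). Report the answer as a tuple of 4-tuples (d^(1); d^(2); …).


Via rank(M_{q-1}∘⋯∘M_p): M ≅ I[1,1], I[1,4]^2.
μ_θ-semistable layers: μ^(1)=5; μ^(2)=2; μ^(3)=-4

((0, 0, 0, 2); (1, 0, 2, 0); (2, 2, 0, 0))


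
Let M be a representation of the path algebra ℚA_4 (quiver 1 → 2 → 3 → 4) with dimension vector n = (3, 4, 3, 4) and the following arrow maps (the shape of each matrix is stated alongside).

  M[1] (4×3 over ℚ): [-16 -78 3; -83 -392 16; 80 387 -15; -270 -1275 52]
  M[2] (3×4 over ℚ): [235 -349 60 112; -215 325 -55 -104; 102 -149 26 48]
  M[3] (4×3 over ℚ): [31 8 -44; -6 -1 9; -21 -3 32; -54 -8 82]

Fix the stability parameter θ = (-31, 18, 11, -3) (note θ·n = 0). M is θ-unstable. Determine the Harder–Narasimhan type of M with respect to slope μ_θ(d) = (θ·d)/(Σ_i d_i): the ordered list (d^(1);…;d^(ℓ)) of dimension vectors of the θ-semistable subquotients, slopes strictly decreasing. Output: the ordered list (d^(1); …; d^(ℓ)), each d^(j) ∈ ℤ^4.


Interval decomposition of M: I[1,4]^3, I[2,2], I[4,4].
HN type (ℓ=4): μ^(1)=18; μ^(2)=26/3; μ^(3)=-3; μ^(4)=-31

((0, 1, 0, 0); (0, 3, 3, 3); (0, 0, 0, 1); (3, 0, 0, 0))


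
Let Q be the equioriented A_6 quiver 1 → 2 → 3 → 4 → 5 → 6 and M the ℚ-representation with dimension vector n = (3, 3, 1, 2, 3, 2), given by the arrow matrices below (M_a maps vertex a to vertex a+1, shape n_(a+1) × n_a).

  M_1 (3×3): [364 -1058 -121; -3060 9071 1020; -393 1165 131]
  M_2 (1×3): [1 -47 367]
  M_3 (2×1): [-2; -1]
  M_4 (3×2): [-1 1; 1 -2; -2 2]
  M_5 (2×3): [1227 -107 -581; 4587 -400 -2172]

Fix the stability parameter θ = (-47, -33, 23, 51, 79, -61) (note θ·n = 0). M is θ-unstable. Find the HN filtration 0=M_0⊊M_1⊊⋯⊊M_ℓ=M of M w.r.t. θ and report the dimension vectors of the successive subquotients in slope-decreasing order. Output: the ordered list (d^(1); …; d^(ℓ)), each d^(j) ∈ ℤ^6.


Via rank(M_{q-1}∘⋯∘M_p): M ≅ I[1,2]^2, I[1,6], I[4,6], I[5,5].
μ_θ-semistable layers: μ^(1)=79; μ^(2)=23; μ^(3)=-33; μ^(4)=-47

((0, 0, 0, 0, 1, 0); (0, 0, 1, 2, 2, 2); (0, 3, 0, 0, 0, 0); (3, 0, 0, 0, 0, 0))


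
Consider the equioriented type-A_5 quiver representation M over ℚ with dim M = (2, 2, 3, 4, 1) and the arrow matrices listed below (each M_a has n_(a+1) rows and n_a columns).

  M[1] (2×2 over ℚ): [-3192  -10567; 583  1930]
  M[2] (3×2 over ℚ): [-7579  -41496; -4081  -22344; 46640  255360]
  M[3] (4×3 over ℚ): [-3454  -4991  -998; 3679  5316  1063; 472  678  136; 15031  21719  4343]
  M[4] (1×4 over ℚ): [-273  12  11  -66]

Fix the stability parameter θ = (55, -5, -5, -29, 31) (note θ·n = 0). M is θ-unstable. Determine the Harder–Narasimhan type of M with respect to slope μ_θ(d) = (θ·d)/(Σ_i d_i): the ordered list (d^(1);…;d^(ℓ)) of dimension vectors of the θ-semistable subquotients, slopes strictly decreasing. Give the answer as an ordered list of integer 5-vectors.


Barcode: M ≅ I[1,2], I[1,5], I[3,3], I[3,4], I[4,4]^2. HN layers by μ_θ (6 steps, strictly decreasing):
  μ^(1)=31; μ^(2)=25; μ^(3)=4; μ^(4)=-5; μ^(5)=-17; μ^(6)=-29

((0, 0, 0, 0, 1); (1, 1, 0, 0, 0); (1, 1, 1, 1, 0); (0, 0, 1, 0, 0); (0, 0, 1, 1, 0); (0, 0, 0, 2, 0))


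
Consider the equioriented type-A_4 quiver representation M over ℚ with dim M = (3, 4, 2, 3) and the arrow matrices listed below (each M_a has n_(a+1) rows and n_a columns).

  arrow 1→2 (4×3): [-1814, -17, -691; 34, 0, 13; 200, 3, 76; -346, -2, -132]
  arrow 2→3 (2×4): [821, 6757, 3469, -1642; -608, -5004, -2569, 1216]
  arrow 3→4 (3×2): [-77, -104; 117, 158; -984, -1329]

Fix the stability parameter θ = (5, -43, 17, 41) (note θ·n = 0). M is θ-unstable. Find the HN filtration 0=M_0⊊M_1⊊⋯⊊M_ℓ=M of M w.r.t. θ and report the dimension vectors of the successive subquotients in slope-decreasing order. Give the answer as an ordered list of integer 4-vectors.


Barcode: M ≅ I[1,2], I[1,4]^2, I[2,2], I[4,4]. HN layers by μ_θ (4 steps, strictly decreasing):
  μ^(1)=41; μ^(2)=17; μ^(3)=-19; μ^(4)=-43

((0, 0, 0, 3); (0, 0, 2, 0); (3, 3, 0, 0); (0, 1, 0, 0))


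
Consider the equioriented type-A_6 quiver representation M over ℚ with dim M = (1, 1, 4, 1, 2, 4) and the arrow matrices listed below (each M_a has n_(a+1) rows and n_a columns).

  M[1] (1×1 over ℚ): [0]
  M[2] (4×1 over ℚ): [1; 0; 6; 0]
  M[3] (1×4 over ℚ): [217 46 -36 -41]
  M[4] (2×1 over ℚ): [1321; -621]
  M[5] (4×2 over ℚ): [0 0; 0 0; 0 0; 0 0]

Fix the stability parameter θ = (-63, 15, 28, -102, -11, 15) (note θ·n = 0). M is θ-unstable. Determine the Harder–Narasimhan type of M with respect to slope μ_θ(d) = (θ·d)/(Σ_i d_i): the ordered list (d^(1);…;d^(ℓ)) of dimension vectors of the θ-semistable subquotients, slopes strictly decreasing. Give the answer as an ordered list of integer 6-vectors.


Via rank(M_{q-1}∘⋯∘M_p): M ≅ I[1,1], I[2,5], I[3,3]^3, I[5,5], I[6,6]^4.
μ_θ-semistable layers: μ^(1)=28; μ^(2)=15; μ^(3)=-11; μ^(4)=-59/3; μ^(5)=-63

((0, 0, 3, 0, 0, 0); (0, 0, 0, 0, 0, 4); (0, 0, 0, 0, 2, 0); (0, 1, 1, 1, 0, 0); (1, 0, 0, 0, 0, 0))


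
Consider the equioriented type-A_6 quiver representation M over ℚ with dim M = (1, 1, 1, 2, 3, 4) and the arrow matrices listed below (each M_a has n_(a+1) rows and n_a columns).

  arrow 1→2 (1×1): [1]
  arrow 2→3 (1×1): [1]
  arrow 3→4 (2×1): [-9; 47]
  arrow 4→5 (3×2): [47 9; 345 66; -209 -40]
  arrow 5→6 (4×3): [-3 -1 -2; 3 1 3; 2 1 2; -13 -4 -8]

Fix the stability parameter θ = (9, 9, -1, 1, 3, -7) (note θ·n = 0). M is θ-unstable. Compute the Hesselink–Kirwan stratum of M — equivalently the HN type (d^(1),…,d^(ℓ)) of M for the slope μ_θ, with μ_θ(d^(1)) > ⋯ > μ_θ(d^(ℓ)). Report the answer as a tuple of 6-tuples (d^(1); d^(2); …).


Barcode: M ≅ I[1,6], I[4,6], I[5,6], I[6,6]. HN layers by μ_θ (4 steps, strictly decreasing):
  μ^(1)=7/3; μ^(2)=-1; μ^(3)=-2; μ^(4)=-7

((1, 1, 1, 1, 1, 1); (0, 0, 0, 1, 1, 1); (0, 0, 0, 0, 1, 1); (0, 0, 0, 0, 0, 1))


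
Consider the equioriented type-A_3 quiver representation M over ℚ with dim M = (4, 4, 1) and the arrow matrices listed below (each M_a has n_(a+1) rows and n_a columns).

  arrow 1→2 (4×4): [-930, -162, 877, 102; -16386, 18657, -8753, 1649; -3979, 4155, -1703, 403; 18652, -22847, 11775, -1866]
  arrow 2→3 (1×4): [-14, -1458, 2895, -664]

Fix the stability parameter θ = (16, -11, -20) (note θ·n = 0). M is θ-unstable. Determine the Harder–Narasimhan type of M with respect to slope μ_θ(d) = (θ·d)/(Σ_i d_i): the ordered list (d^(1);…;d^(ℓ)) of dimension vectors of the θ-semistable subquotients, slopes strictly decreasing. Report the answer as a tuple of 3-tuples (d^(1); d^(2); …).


Barcode: M ≅ I[1,2]^3, I[1,3]. HN layers by μ_θ (2 steps, strictly decreasing):
  μ^(1)=5/2; μ^(2)=-5

((3, 3, 0); (1, 1, 1))


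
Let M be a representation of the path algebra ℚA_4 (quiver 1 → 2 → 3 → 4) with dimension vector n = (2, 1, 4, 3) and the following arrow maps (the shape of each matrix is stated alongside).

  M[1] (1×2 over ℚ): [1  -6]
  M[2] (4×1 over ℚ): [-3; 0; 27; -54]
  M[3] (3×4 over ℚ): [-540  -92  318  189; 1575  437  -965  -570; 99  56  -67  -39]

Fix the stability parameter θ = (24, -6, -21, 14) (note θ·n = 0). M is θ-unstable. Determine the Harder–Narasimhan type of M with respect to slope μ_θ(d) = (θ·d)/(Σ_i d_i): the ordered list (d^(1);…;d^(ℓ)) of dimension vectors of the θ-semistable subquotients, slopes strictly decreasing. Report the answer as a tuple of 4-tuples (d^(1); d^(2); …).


Via rank(M_{q-1}∘⋯∘M_p): M ≅ I[1,1], I[1,3], I[3,4]^3.
μ_θ-semistable layers: μ^(1)=24; μ^(2)=14; μ^(3)=-1; μ^(4)=-21

((1, 0, 0, 0); (0, 0, 0, 3); (1, 1, 1, 0); (0, 0, 3, 0))


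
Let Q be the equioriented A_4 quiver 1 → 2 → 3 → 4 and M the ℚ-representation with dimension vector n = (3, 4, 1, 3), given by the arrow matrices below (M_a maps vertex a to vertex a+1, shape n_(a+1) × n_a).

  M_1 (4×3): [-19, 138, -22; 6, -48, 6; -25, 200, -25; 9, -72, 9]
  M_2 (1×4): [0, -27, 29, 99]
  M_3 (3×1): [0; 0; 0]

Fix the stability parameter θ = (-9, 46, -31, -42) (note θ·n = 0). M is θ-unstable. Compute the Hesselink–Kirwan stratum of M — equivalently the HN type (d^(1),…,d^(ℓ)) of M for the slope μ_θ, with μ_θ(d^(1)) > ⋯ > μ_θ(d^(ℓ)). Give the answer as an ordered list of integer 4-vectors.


Via rank(M_{q-1}∘⋯∘M_p): M ≅ I[1,1], I[1,2], I[1,3], I[2,2]^2, I[4,4]^3.
μ_θ-semistable layers: μ^(1)=46; μ^(2)=15/2; μ^(3)=-9; μ^(4)=-42

((0, 3, 0, 0); (0, 1, 1, 0); (3, 0, 0, 0); (0, 0, 0, 3))


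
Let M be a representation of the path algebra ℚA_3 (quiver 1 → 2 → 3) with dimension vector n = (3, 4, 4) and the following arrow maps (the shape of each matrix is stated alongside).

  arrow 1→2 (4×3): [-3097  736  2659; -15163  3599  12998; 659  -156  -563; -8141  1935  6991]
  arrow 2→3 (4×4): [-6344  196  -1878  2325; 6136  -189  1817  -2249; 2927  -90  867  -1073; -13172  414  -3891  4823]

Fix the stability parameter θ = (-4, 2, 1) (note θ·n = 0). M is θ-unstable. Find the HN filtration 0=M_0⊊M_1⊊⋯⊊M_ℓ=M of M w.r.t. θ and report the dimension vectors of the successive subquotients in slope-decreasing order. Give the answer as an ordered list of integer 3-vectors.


Interval decomposition of M: I[1,3]^3, I[2,3].
HN type (ℓ=2): μ^(1)=3/2; μ^(2)=-4

((0, 4, 4); (3, 0, 0))


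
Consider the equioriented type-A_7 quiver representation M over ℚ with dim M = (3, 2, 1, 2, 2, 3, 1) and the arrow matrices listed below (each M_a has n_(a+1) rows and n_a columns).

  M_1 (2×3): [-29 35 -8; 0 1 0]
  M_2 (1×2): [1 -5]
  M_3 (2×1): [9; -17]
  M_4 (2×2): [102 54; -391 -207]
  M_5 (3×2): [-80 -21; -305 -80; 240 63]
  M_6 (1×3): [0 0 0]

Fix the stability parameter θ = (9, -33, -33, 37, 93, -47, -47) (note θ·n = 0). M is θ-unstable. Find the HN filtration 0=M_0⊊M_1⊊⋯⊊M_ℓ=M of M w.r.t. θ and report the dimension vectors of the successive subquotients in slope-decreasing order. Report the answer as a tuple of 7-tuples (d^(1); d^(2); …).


Via rank(M_{q-1}∘⋯∘M_p): M ≅ I[1,1], I[1,2], I[1,4], I[4,6], I[5,6], I[6,6], I[7,7].
μ_θ-semistable layers: μ^(1)=37; μ^(2)=83/3; μ^(3)=23; μ^(4)=9; μ^(5)=-12; μ^(6)=-19; μ^(7)=-47

((0, 0, 0, 1, 0, 0, 0); (0, 0, 0, 1, 1, 1, 0); (0, 0, 0, 0, 1, 1, 0); (1, 0, 0, 0, 0, 0, 0); (1, 1, 0, 0, 0, 0, 0); (1, 1, 1, 0, 0, 0, 0); (0, 0, 0, 0, 0, 1, 1))


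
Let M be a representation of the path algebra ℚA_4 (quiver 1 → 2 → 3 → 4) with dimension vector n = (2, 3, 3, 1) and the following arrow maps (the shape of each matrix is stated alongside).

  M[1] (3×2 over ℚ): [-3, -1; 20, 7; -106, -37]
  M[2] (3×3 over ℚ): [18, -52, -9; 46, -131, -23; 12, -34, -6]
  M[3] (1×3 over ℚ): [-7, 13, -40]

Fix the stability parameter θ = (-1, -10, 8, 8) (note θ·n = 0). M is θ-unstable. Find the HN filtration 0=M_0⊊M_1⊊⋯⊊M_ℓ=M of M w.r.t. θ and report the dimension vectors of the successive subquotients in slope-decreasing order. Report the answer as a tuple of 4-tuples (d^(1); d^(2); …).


Barcode: M ≅ I[1,2], I[1,4], I[2,3], I[3,3]. HN layers by μ_θ (3 steps, strictly decreasing):
  μ^(1)=8; μ^(2)=-11/2; μ^(3)=-10

((0, 0, 3, 1); (2, 2, 0, 0); (0, 1, 0, 0))


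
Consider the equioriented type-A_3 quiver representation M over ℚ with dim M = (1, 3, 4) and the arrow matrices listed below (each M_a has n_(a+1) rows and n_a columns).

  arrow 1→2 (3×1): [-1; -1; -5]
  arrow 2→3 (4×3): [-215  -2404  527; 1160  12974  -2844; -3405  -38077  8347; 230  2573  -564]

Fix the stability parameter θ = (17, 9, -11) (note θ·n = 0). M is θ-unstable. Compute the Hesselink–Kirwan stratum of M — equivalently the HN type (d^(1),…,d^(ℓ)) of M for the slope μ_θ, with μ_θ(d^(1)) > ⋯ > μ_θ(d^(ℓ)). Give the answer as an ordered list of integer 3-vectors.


Via rank(M_{q-1}∘⋯∘M_p): M ≅ I[1,3], I[2,2], I[2,3], I[3,3]^2.
μ_θ-semistable layers: μ^(1)=9; μ^(2)=5; μ^(3)=-1; μ^(4)=-11

((0, 1, 0); (1, 1, 1); (0, 1, 1); (0, 0, 2))


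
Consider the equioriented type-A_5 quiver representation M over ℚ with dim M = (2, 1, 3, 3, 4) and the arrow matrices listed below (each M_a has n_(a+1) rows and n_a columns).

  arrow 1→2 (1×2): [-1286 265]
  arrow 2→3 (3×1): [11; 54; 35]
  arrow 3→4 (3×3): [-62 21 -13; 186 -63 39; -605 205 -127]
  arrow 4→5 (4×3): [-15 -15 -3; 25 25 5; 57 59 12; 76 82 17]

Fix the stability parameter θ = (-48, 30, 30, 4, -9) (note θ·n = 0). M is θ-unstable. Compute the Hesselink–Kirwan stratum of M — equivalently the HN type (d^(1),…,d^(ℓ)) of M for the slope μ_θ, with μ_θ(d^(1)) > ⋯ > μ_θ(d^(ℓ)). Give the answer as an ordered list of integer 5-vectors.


Via rank(M_{q-1}∘⋯∘M_p): M ≅ I[1,1], I[1,4], I[3,3], I[3,5], I[4,5], I[5,5]^2.
μ_θ-semistable layers: μ^(1)=30; μ^(2)=64/3; μ^(3)=25/3; μ^(4)=-5/2; μ^(5)=-9; μ^(6)=-48

((0, 0, 1, 0, 0); (0, 1, 1, 1, 0); (0, 0, 1, 1, 1); (0, 0, 0, 1, 1); (0, 0, 0, 0, 2); (2, 0, 0, 0, 0))


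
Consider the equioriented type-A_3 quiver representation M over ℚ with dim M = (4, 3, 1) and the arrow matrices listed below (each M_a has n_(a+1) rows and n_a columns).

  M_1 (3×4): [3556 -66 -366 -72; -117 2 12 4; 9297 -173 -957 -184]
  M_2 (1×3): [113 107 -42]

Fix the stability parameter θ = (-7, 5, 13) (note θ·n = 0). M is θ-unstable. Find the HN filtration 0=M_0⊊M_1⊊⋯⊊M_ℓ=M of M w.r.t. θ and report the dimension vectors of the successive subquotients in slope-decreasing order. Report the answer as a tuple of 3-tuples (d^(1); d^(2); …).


Interval decomposition of M: I[1,1]^2, I[1,2], I[1,3], I[2,2].
HN type (ℓ=3): μ^(1)=13; μ^(2)=5; μ^(3)=-7

((0, 0, 1); (0, 3, 0); (4, 0, 0))


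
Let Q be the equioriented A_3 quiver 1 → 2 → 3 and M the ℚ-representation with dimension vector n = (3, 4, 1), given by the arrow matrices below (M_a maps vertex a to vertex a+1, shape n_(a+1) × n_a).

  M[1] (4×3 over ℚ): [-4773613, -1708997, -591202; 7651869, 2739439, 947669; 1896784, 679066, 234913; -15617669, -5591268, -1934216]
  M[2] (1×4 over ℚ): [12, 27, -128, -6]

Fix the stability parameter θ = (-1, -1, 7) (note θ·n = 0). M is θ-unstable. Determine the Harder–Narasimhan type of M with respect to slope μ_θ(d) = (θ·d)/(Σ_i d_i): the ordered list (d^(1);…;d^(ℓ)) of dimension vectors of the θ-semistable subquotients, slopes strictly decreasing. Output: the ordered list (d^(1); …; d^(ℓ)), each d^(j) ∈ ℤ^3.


Interval decomposition of M: I[1,2]^2, I[1,3], I[2,2].
HN type (ℓ=2): μ^(1)=7; μ^(2)=-1

((0, 0, 1); (3, 4, 0))
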